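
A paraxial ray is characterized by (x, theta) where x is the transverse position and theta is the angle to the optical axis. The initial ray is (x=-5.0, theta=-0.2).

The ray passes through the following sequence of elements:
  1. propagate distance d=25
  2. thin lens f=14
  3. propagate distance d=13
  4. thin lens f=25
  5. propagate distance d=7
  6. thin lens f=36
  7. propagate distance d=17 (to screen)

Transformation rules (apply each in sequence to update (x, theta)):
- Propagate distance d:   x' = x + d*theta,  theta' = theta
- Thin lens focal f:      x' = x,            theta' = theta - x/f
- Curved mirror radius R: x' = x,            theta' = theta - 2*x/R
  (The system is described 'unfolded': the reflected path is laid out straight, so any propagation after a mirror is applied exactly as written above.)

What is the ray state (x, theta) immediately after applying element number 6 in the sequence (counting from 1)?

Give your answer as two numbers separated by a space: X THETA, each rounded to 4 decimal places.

Answer: 1.2137 0.6131

Derivation:
Initial: x=-5.0000 theta=-0.2000
After 1 (propagate distance d=25): x=-10.0000 theta=-0.2000
After 2 (thin lens f=14): x=-10.0000 theta=18/35 (≈0.5143)
After 3 (propagate distance d=13): x=-116/35 (≈-3.3143) theta=18/35 (≈0.5143)
After 4 (thin lens f=25): x=-116/35 (≈-3.3143) theta=566/875 (≈0.6469)
After 5 (propagate distance d=7): x=1062/875 (≈1.2137) theta=566/875 (≈0.6469)
After 6 (thin lens f=36): x=1062/875 (≈1.2137) theta=1073/1750 (≈0.6131)
Rounded to 4 decimal places: x = 1.2137, theta = 0.6131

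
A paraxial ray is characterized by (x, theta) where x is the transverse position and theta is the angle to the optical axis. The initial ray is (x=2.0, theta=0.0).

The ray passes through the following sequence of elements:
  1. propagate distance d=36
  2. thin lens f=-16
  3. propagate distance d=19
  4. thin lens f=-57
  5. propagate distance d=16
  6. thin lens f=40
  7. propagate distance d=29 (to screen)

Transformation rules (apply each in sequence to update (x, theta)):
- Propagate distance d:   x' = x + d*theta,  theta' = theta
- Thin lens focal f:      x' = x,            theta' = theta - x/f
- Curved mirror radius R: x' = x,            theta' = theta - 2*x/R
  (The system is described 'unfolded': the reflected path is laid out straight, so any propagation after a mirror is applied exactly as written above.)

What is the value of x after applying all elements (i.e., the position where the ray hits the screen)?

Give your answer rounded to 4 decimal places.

Answer: 7.9417

Derivation:
Initial: x=2.0000 theta=0.0000
After 1 (propagate distance d=36): x=2.0000 theta=0.0000
After 2 (thin lens f=-16): x=2.0000 theta=0.1250
After 3 (propagate distance d=19): x=4.3750 theta=0.1250
After 4 (thin lens f=-57): x=4.3750 theta=23/114 (≈0.2018)
After 5 (propagate distance d=16): x=3467/456 (≈7.6031) theta=23/114 (≈0.2018)
After 6 (thin lens f=40): x=3467/456 (≈7.6031) theta=71/6080 (≈0.0117)
After 7 (propagate distance d=29 (to screen)): x=144857/18240 (≈7.9417) theta=71/6080 (≈0.0117)
Rounded to 4 decimal places: x = 7.9417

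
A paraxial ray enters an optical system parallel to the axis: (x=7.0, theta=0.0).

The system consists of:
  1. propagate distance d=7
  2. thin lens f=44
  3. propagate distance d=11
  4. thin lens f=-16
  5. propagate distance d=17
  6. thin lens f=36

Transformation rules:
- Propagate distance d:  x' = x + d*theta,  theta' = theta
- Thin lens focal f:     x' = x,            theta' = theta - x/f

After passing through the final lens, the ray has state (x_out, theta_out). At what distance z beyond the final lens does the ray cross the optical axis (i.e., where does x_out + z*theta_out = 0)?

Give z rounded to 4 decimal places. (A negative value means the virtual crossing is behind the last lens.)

Answer: 143.4732

Derivation:
Initial: x=7.0000 theta=0.0000
After 1 (propagate distance d=7): x=7.0000 theta=0.0000
After 2 (thin lens f=44): x=7.0000 theta=-7/44 (≈-0.1591)
After 3 (propagate distance d=11): x=5.2500 theta=-7/44 (≈-0.1591)
After 4 (thin lens f=-16): x=5.2500 theta=119/704 (≈0.1690)
After 5 (propagate distance d=17): x=5719/704 (≈8.1236) theta=119/704 (≈0.1690)
After 6 (thin lens f=36): x=5719/704 (≈8.1236) theta=-1435/25344 (≈-0.0566)
z_focus = -x_out/theta_out = -(5719/704)/(-1435/25344) = 29412/205 ≈ 143.4732
Rounded to 4 decimal places: z = 143.4732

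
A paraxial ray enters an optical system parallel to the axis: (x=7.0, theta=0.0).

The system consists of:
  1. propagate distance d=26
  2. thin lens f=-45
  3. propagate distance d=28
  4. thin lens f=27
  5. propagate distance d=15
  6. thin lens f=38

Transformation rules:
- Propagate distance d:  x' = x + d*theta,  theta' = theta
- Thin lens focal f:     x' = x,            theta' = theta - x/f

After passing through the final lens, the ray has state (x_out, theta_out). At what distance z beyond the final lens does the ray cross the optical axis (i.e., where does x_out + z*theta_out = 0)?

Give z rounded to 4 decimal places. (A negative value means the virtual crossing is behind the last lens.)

Initial: x=7.0000 theta=0.0000
After 1 (propagate distance d=26): x=7.0000 theta=0.0000
After 2 (thin lens f=-45): x=7.0000 theta=7/45 (≈0.1556)
After 3 (propagate distance d=28): x=511/45 (≈11.3556) theta=7/45 (≈0.1556)
After 4 (thin lens f=27): x=511/45 (≈11.3556) theta=-322/1215 (≈-0.2650)
After 5 (propagate distance d=15): x=2989/405 (≈7.3802) theta=-322/1215 (≈-0.2650)
After 6 (thin lens f=38): x=2989/405 (≈7.3802) theta=-21203/46170 (≈-0.4592)
z_focus = -x_out/theta_out = -(2989/405)/(-21203/46170) = 48678/3029 ≈ 16.0707
Rounded to 4 decimal places: z = 16.0707

Answer: 16.0707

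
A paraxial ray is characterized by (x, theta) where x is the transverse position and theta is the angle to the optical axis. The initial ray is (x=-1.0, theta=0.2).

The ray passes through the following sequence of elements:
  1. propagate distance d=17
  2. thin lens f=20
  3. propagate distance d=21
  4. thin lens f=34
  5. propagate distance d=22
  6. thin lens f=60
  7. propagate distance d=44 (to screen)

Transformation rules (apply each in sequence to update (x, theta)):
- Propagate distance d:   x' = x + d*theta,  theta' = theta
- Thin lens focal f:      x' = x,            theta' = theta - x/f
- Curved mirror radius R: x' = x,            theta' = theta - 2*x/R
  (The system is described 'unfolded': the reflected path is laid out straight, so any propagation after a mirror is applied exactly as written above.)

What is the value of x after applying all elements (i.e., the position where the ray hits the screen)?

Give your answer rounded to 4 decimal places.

Answer: -0.9067

Derivation:
Initial: x=-1.0000 theta=0.2000
After 1 (propagate distance d=17): x=2.4000 theta=0.2000
After 2 (thin lens f=20): x=2.4000 theta=0.0800
After 3 (propagate distance d=21): x=4.0800 theta=0.0800
After 4 (thin lens f=34): x=4.0800 theta=-0.0400
After 5 (propagate distance d=22): x=3.2000 theta=-0.0400
After 6 (thin lens f=60): x=3.2000 theta=-7/75 (≈-0.0933)
After 7 (propagate distance d=44 (to screen)): x=-68/75 (≈-0.9067) theta=-7/75 (≈-0.0933)
Rounded to 4 decimal places: x = -0.9067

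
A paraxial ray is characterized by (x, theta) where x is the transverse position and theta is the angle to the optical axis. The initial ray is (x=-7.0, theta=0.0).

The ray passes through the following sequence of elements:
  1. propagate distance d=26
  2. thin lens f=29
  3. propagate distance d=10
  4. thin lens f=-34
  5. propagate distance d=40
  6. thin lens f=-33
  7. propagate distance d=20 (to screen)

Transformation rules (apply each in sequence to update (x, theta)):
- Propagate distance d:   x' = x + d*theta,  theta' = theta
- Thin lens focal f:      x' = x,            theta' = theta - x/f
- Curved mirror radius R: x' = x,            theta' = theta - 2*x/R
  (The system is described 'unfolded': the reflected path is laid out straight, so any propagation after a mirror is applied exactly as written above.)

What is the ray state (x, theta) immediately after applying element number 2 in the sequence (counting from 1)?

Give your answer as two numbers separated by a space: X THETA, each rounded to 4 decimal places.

Answer: -7.0000 0.2414

Derivation:
Initial: x=-7.0000 theta=0.0000
After 1 (propagate distance d=26): x=-7.0000 theta=0.0000
After 2 (thin lens f=29): x=-7.0000 theta=7/29 (≈0.2414)
Rounded to 4 decimal places: x = -7.0000, theta = 0.2414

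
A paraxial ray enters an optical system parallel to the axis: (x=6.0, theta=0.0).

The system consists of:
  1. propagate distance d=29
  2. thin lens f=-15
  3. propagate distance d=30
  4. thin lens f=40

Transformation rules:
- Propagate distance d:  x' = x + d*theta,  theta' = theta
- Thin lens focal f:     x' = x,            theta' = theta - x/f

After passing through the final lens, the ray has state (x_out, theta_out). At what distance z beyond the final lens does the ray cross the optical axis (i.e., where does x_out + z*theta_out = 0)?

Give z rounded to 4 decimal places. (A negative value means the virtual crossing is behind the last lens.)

Initial: x=6.0000 theta=0.0000
After 1 (propagate distance d=29): x=6.0000 theta=0.0000
After 2 (thin lens f=-15): x=6.0000 theta=0.4000
After 3 (propagate distance d=30): x=18.0000 theta=0.4000
After 4 (thin lens f=40): x=18.0000 theta=-0.0500
z_focus = -x_out/theta_out = -(18.0000)/(-0.0500) = 360.0000
Rounded to 4 decimal places: z = 360.0000

Answer: 360.0000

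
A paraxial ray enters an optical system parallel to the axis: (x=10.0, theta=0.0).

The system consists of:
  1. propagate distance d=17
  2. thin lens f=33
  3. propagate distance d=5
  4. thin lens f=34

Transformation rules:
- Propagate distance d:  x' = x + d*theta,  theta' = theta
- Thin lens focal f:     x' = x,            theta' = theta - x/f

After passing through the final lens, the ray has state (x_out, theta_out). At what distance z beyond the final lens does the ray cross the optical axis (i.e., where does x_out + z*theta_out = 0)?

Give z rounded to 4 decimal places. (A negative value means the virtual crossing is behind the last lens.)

Answer: 15.3548

Derivation:
Initial: x=10.0000 theta=0.0000
After 1 (propagate distance d=17): x=10.0000 theta=0.0000
After 2 (thin lens f=33): x=10.0000 theta=-10/33 (≈-0.3030)
After 3 (propagate distance d=5): x=280/33 (≈8.4848) theta=-10/33 (≈-0.3030)
After 4 (thin lens f=34): x=280/33 (≈8.4848) theta=-310/561 (≈-0.5526)
z_focus = -x_out/theta_out = -(280/33)/(-310/561) = 476/31 ≈ 15.3548
Rounded to 4 decimal places: z = 15.3548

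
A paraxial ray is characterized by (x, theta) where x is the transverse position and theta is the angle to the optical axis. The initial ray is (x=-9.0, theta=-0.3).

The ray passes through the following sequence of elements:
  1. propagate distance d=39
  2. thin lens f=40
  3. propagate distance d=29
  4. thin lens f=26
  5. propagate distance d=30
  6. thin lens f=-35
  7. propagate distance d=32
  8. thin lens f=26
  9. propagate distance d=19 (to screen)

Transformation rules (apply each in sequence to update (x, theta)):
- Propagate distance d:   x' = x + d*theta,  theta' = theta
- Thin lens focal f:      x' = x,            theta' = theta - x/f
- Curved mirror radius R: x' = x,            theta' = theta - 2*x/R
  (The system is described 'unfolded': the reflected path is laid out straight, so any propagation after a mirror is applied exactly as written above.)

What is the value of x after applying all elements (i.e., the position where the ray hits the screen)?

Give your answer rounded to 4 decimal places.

Answer: 30.5413

Derivation:
Initial: x=-9.0000 theta=-0.3000
After 1 (propagate distance d=39): x=-20.7000 theta=-0.3000
After 2 (thin lens f=40): x=-20.7000 theta=0.2175
After 3 (propagate distance d=29): x=-14.3925 theta=0.2175
After 4 (thin lens f=26): x=-14.3925 theta=8019/10400 (≈0.7711)
After 5 (propagate distance d=30): x=11361/1300 (≈8.7392) theta=8019/10400 (≈0.7711)
After 6 (thin lens f=-35): x=11361/1300 (≈8.7392) theta=4083/4000 (≈1.0208)
After 7 (propagate distance d=32): x=269121/6500 (≈41.4032) theta=4083/4000 (≈1.0208)
After 8 (thin lens f=26): x=269121/6500 (≈41.4032) theta=-386457/676000 (≈-0.5717)
After 9 (propagate distance d=19 (to screen)): x=20645901/676000 (≈30.5413) theta=-386457/676000 (≈-0.5717)
Rounded to 4 decimal places: x = 30.5413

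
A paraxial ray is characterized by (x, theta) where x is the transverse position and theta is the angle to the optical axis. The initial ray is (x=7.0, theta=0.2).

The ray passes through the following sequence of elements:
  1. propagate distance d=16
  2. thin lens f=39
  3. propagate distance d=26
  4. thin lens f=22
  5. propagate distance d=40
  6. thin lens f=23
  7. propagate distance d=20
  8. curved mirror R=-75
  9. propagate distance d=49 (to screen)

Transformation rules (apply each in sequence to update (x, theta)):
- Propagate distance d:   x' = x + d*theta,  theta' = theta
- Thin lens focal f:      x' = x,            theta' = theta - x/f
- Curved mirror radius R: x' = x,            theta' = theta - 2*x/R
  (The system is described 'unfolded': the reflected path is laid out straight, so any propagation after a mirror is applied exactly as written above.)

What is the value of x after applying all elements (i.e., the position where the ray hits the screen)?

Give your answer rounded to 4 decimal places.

Initial: x=7.0000 theta=0.2000
After 1 (propagate distance d=16): x=10.2000 theta=0.2000
After 2 (thin lens f=39): x=10.2000 theta=-4/65 (≈-0.0615)
After 3 (propagate distance d=26): x=8.6000 theta=-4/65 (≈-0.0615)
After 4 (thin lens f=22): x=8.6000 theta=-647/1430 (≈-0.4524)
After 5 (propagate distance d=40): x=-6791/715 (≈-9.4979) theta=-647/1430 (≈-0.4524)
After 6 (thin lens f=23): x=-6791/715 (≈-9.4979) theta=-1299/32890 (≈-0.0395)
After 7 (propagate distance d=20): x=-169183/16445 (≈-10.2878) theta=-1299/32890 (≈-0.0395)
After 8 (curved mirror R=-75): x=-169183/16445 (≈-10.2878) theta=-33659/107250 (≈-0.3138)
After 9 (propagate distance d=49 (to screen)): x=-63311143/2466750 (≈-25.6658) theta=-33659/107250 (≈-0.3138)
Rounded to 4 decimal places: x = -25.6658

Answer: -25.6658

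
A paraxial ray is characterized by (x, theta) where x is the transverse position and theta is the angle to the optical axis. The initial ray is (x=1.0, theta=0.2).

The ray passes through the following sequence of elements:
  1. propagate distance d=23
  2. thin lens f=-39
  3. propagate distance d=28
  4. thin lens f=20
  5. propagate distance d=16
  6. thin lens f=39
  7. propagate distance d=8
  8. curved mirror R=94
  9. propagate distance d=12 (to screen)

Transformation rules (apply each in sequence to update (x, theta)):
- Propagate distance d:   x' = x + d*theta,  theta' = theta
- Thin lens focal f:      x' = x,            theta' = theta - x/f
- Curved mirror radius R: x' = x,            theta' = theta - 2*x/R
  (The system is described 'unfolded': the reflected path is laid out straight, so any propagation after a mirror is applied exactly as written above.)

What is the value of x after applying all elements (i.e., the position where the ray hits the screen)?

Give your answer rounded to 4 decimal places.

Answer: -5.0683

Derivation:
Initial: x=1.0000 theta=0.2000
After 1 (propagate distance d=23): x=5.6000 theta=0.2000
After 2 (thin lens f=-39): x=5.6000 theta=67/195 (≈0.3436)
After 3 (propagate distance d=28): x=2968/195 (≈15.2205) theta=67/195 (≈0.3436)
After 4 (thin lens f=20): x=2968/195 (≈15.2205) theta=-407/975 (≈-0.4174)
After 5 (propagate distance d=16): x=2776/325 (≈8.5415) theta=-407/975 (≈-0.4174)
After 6 (thin lens f=39): x=2776/325 (≈8.5415) theta=-2689/4225 (≈-0.6364)
After 7 (propagate distance d=8): x=14576/4225 (≈3.4499) theta=-2689/4225 (≈-0.6364)
After 8 (curved mirror R=94): x=14576/4225 (≈3.4499) theta=-10843/15275 (≈-0.7099)
After 9 (propagate distance d=12 (to screen)): x=-1006436/198575 (≈-5.0683) theta=-10843/15275 (≈-0.7099)
Rounded to 4 decimal places: x = -5.0683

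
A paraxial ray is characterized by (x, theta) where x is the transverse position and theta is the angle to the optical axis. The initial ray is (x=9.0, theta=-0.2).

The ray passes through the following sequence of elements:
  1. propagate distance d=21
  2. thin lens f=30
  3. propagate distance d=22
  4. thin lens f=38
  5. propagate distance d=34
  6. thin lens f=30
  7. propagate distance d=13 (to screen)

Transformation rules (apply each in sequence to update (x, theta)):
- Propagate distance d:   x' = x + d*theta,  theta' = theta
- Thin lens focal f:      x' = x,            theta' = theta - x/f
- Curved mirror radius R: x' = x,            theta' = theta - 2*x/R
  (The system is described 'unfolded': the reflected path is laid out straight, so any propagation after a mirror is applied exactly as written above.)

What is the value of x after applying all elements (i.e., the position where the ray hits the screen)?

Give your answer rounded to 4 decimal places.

Answer: -10.7347

Derivation:
Initial: x=9.0000 theta=-0.2000
After 1 (propagate distance d=21): x=4.8000 theta=-0.2000
After 2 (thin lens f=30): x=4.8000 theta=-0.3600
After 3 (propagate distance d=22): x=-3.1200 theta=-0.3600
After 4 (thin lens f=38): x=-3.1200 theta=-132/475 (≈-0.2779)
After 5 (propagate distance d=34): x=-1194/95 (≈-12.5684) theta=-132/475 (≈-0.2779)
After 6 (thin lens f=30): x=-1194/95 (≈-12.5684) theta=67/475 (≈0.1411)
After 7 (propagate distance d=13 (to screen)): x=-5099/475 (≈-10.7347) theta=67/475 (≈0.1411)
Rounded to 4 decimal places: x = -10.7347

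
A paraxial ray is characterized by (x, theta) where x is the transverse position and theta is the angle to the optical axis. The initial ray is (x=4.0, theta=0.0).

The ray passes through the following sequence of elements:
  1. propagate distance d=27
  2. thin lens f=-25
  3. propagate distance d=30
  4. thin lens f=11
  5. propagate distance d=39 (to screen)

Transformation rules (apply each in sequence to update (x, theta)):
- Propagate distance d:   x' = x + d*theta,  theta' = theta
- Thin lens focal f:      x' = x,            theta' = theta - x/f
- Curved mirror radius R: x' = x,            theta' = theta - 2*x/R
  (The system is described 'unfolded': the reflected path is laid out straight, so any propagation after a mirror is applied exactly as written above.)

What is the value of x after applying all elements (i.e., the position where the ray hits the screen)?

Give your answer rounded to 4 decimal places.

Initial: x=4.0000 theta=0.0000
After 1 (propagate distance d=27): x=4.0000 theta=0.0000
After 2 (thin lens f=-25): x=4.0000 theta=0.1600
After 3 (propagate distance d=30): x=8.8000 theta=0.1600
After 4 (thin lens f=11): x=8.8000 theta=-0.6400
After 5 (propagate distance d=39 (to screen)): x=-16.1600 theta=-0.6400
Rounded to 4 decimal places: x = -16.1600

Answer: -16.1600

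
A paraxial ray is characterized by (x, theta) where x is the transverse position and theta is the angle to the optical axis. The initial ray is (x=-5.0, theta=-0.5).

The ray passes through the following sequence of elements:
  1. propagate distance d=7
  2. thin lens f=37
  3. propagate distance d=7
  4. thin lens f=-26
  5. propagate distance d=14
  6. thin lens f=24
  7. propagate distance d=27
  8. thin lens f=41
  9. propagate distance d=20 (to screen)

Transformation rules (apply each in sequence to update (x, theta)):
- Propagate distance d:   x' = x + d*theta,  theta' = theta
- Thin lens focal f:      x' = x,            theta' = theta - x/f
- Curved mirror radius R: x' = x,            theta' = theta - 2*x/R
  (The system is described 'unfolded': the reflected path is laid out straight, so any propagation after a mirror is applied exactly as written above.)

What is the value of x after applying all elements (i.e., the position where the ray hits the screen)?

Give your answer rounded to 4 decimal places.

Answer: -4.9223

Derivation:
Initial: x=-5.0000 theta=-0.5000
After 1 (propagate distance d=7): x=-8.5000 theta=-0.5000
After 2 (thin lens f=37): x=-8.5000 theta=-10/37 (≈-0.2703)
After 3 (propagate distance d=7): x=-769/74 (≈-10.3919) theta=-10/37 (≈-0.2703)
After 4 (thin lens f=-26): x=-769/74 (≈-10.3919) theta=-1289/1924 (≈-0.6700)
After 5 (propagate distance d=14): x=-9510/481 (≈-19.7713) theta=-1289/1924 (≈-0.6700)
After 6 (thin lens f=24): x=-9510/481 (≈-19.7713) theta=2/13 (≈0.1538)
After 7 (propagate distance d=27): x=-7512/481 (≈-15.6175) theta=2/13 (≈0.1538)
After 8 (thin lens f=41): x=-7512/481 (≈-15.6175) theta=10546/19721 (≈0.5348)
After 9 (propagate distance d=20 (to screen)): x=-97072/19721 (≈-4.9223) theta=10546/19721 (≈0.5348)
Rounded to 4 decimal places: x = -4.9223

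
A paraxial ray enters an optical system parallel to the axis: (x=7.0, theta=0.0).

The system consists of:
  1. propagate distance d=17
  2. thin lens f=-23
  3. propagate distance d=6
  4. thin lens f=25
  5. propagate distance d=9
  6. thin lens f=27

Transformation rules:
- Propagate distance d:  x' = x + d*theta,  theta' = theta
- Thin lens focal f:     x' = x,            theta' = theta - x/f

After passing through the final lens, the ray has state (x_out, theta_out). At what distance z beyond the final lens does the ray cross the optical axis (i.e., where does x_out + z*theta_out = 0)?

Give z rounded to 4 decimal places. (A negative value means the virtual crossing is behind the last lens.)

Initial: x=7.0000 theta=0.0000
After 1 (propagate distance d=17): x=7.0000 theta=0.0000
After 2 (thin lens f=-23): x=7.0000 theta=7/23 (≈0.3043)
After 3 (propagate distance d=6): x=203/23 (≈8.8261) theta=7/23 (≈0.3043)
After 4 (thin lens f=25): x=203/23 (≈8.8261) theta=-28/575 (≈-0.0487)
After 5 (propagate distance d=9): x=4823/575 (≈8.3878) theta=-28/575 (≈-0.0487)
After 6 (thin lens f=27): x=4823/575 (≈8.3878) theta=-5579/15525 (≈-0.3594)
z_focus = -x_out/theta_out = -(4823/575)/(-5579/15525) = 18603/797 ≈ 23.3413
Rounded to 4 decimal places: z = 23.3413

Answer: 23.3413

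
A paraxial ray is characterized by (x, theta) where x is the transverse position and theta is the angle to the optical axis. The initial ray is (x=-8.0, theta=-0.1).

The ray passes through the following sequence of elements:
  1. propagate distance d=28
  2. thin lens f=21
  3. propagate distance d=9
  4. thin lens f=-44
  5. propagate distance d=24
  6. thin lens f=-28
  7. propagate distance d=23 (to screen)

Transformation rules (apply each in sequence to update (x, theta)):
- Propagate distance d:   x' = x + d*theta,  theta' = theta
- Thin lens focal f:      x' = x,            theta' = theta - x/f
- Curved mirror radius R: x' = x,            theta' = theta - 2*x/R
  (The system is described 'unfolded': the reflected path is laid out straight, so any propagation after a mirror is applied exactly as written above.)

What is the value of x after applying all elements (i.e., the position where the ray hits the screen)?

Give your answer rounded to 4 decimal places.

Answer: 4.0367

Derivation:
Initial: x=-8.0000 theta=-0.1000
After 1 (propagate distance d=28): x=-10.8000 theta=-0.1000
After 2 (thin lens f=21): x=-10.8000 theta=29/70 (≈0.4143)
After 3 (propagate distance d=9): x=-99/14 (≈-7.0714) theta=29/70 (≈0.4143)
After 4 (thin lens f=-44): x=-99/14 (≈-7.0714) theta=71/280 (≈0.2536)
After 5 (propagate distance d=24): x=-69/70 (≈-0.9857) theta=71/280 (≈0.2536)
After 6 (thin lens f=-28): x=-69/70 (≈-0.9857) theta=107/490 (≈0.2184)
After 7 (propagate distance d=23 (to screen)): x=989/245 (≈4.0367) theta=107/490 (≈0.2184)
Rounded to 4 decimal places: x = 4.0367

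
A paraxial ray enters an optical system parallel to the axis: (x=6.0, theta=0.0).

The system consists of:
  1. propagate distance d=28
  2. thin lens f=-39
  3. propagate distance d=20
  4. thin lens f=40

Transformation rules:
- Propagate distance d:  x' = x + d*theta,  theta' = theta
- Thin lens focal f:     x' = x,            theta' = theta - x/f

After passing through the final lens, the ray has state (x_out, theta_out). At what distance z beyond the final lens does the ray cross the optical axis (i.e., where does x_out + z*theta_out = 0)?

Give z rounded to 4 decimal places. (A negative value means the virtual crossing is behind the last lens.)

Answer: 124.2105

Derivation:
Initial: x=6.0000 theta=0.0000
After 1 (propagate distance d=28): x=6.0000 theta=0.0000
After 2 (thin lens f=-39): x=6.0000 theta=2/13 (≈0.1538)
After 3 (propagate distance d=20): x=118/13 (≈9.0769) theta=2/13 (≈0.1538)
After 4 (thin lens f=40): x=118/13 (≈9.0769) theta=-19/260 (≈-0.0731)
z_focus = -x_out/theta_out = -(118/13)/(-19/260) = 2360/19 ≈ 124.2105
Rounded to 4 decimal places: z = 124.2105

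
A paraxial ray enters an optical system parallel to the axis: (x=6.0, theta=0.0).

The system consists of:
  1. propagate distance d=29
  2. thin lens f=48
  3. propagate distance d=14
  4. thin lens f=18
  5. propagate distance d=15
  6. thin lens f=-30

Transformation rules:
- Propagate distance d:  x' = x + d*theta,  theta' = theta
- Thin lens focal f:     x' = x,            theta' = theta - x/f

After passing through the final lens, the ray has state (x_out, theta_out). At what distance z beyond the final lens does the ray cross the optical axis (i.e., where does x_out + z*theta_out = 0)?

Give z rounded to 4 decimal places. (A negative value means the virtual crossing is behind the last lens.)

Initial: x=6.0000 theta=0.0000
After 1 (propagate distance d=29): x=6.0000 theta=0.0000
After 2 (thin lens f=48): x=6.0000 theta=-0.1250
After 3 (propagate distance d=14): x=4.2500 theta=-0.1250
After 4 (thin lens f=18): x=4.2500 theta=-13/36 (≈-0.3611)
After 5 (propagate distance d=15): x=-7/6 (≈-1.1667) theta=-13/36 (≈-0.3611)
After 6 (thin lens f=-30): x=-7/6 (≈-1.1667) theta=-0.4000
z_focus = -x_out/theta_out = -(-7/6)/(-0.4000) = -35/12 ≈ -2.9167
Rounded to 4 decimal places: z = -2.9167

Answer: -2.9167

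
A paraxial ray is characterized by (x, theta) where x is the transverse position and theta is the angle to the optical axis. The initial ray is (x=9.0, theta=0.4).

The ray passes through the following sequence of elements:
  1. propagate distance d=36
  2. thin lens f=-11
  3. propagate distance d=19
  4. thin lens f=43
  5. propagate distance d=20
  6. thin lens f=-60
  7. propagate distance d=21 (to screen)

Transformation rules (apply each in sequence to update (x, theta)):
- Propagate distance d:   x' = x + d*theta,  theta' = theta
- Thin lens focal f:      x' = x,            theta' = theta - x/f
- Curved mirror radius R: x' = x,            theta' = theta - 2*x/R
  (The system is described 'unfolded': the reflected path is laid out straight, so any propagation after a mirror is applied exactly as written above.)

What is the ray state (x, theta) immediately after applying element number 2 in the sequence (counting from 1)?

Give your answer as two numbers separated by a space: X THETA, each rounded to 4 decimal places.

Initial: x=9.0000 theta=0.4000
After 1 (propagate distance d=36): x=23.4000 theta=0.4000
After 2 (thin lens f=-11): x=23.4000 theta=139/55 (≈2.5273)
Rounded to 4 decimal places: x = 23.4000, theta = 2.5273

Answer: 23.4000 2.5273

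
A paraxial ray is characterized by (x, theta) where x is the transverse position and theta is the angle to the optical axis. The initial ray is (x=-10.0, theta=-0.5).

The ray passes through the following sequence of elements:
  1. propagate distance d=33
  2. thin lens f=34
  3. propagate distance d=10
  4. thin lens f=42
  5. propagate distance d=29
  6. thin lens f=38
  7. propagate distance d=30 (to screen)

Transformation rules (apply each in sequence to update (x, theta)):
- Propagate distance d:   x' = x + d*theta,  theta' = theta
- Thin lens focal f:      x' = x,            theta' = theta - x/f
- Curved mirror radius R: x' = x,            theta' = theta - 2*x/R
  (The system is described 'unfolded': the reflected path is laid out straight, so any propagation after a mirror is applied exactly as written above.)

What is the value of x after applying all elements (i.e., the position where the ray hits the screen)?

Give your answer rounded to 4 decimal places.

Answer: 25.4763

Derivation:
Initial: x=-10.0000 theta=-0.5000
After 1 (propagate distance d=33): x=-26.5000 theta=-0.5000
After 2 (thin lens f=34): x=-26.5000 theta=19/68 (≈0.2794)
After 3 (propagate distance d=10): x=-403/17 (≈-23.7059) theta=19/68 (≈0.2794)
After 4 (thin lens f=42): x=-403/17 (≈-23.7059) theta=1205/1428 (≈0.8438)
After 5 (propagate distance d=29): x=1093/1428 (≈0.7654) theta=1205/1428 (≈0.8438)
After 6 (thin lens f=38): x=1093/1428 (≈0.7654) theta=14899/18088 (≈0.8237)
After 7 (propagate distance d=30 (to screen)): x=49373/1938 (≈25.4763) theta=14899/18088 (≈0.8237)
Rounded to 4 decimal places: x = 25.4763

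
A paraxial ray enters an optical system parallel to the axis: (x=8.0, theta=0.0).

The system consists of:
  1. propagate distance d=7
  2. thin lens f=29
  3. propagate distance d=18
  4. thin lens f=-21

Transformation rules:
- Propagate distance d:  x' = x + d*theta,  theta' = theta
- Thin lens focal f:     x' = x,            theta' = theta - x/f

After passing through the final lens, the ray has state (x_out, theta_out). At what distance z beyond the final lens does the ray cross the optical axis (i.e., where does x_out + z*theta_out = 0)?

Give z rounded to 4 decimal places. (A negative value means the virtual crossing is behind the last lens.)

Answer: 23.1000

Derivation:
Initial: x=8.0000 theta=0.0000
After 1 (propagate distance d=7): x=8.0000 theta=0.0000
After 2 (thin lens f=29): x=8.0000 theta=-8/29 (≈-0.2759)
After 3 (propagate distance d=18): x=88/29 (≈3.0345) theta=-8/29 (≈-0.2759)
After 4 (thin lens f=-21): x=88/29 (≈3.0345) theta=-80/609 (≈-0.1314)
z_focus = -x_out/theta_out = -(88/29)/(-80/609) = 23.1000
Rounded to 4 decimal places: z = 23.1000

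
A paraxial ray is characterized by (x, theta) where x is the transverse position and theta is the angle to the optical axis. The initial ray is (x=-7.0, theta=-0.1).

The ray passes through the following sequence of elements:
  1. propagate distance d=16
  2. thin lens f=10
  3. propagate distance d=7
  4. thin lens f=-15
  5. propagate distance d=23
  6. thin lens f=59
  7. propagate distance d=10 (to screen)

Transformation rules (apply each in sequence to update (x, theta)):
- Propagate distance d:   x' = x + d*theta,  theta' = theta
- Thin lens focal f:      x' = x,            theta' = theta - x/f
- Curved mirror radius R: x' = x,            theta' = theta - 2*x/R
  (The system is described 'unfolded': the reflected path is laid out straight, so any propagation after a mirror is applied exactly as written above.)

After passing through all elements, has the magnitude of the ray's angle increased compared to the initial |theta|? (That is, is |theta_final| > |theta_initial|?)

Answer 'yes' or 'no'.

Answer: yes

Derivation:
Initial: x=-7.0000 theta=-0.1000
After 1 (propagate distance d=16): x=-8.6000 theta=-0.1000
After 2 (thin lens f=10): x=-8.6000 theta=0.7600
After 3 (propagate distance d=7): x=-3.2800 theta=0.7600
After 4 (thin lens f=-15): x=-3.2800 theta=203/375 (≈0.5413)
After 5 (propagate distance d=23): x=3439/375 (≈9.1707) theta=203/375 (≈0.5413)
After 6 (thin lens f=59): x=3439/375 (≈9.1707) theta=2846/7375 (≈0.3859)
After 7 (propagate distance d=10 (to screen)): x=288281/22125 (≈13.0296) theta=2846/7375 (≈0.3859)
|theta_initial|=0.1000 |theta_final|=2846/7375 (≈0.3859) -> increased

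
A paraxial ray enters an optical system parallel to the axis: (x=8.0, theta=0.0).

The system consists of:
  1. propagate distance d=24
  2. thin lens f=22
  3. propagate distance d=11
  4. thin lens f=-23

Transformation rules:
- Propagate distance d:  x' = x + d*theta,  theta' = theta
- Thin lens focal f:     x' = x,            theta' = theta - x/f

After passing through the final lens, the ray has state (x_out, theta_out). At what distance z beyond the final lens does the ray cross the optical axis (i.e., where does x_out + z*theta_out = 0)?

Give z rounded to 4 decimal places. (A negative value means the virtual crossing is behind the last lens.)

Initial: x=8.0000 theta=0.0000
After 1 (propagate distance d=24): x=8.0000 theta=0.0000
After 2 (thin lens f=22): x=8.0000 theta=-4/11 (≈-0.3636)
After 3 (propagate distance d=11): x=4.0000 theta=-4/11 (≈-0.3636)
After 4 (thin lens f=-23): x=4.0000 theta=-48/253 (≈-0.1897)
z_focus = -x_out/theta_out = -(4.0000)/(-48/253) = 253/12 ≈ 21.0833
Rounded to 4 decimal places: z = 21.0833

Answer: 21.0833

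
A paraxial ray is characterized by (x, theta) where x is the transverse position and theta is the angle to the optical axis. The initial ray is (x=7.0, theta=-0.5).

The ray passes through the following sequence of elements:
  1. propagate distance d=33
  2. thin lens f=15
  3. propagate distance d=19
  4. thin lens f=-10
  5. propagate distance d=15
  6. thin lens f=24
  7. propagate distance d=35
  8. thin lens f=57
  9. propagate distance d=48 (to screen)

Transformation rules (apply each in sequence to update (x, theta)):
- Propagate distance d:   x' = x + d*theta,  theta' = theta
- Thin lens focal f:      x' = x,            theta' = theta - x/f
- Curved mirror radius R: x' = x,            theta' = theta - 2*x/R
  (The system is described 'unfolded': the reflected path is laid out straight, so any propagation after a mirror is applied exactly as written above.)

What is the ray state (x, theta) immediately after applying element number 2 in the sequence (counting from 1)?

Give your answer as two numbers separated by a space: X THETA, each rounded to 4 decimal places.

Initial: x=7.0000 theta=-0.5000
After 1 (propagate distance d=33): x=-9.5000 theta=-0.5000
After 2 (thin lens f=15): x=-9.5000 theta=2/15 (≈0.1333)
Rounded to 4 decimal places: x = -9.5000, theta = 0.1333

Answer: -9.5000 0.1333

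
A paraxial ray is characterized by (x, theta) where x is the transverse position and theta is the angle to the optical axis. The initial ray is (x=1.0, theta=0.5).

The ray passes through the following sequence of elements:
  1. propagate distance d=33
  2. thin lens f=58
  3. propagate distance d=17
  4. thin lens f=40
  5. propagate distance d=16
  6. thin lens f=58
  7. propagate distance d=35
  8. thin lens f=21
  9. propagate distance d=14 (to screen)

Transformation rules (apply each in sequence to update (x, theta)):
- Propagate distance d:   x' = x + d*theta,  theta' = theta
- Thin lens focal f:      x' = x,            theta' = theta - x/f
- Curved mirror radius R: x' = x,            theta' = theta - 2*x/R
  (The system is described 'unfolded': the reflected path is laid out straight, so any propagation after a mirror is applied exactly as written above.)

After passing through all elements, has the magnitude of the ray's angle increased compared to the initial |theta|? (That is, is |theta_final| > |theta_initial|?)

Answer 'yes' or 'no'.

Answer: no

Derivation:
Initial: x=1.0000 theta=0.5000
After 1 (propagate distance d=33): x=17.5000 theta=0.5000
After 2 (thin lens f=58): x=17.5000 theta=23/116 (≈0.1983)
After 3 (propagate distance d=17): x=2421/116 (≈20.8707) theta=23/116 (≈0.1983)
After 4 (thin lens f=40): x=2421/116 (≈20.8707) theta=-1501/4640 (≈-0.3235)
After 5 (propagate distance d=16): x=9103/580 (≈15.6948) theta=-1501/4640 (≈-0.3235)
After 6 (thin lens f=58): x=9103/580 (≈15.6948) theta=-79941/134560 (≈-0.5941)
After 7 (propagate distance d=35): x=-686039/134560 (≈-5.0984) theta=-79941/134560 (≈-0.5941)
After 8 (thin lens f=21): x=-686039/134560 (≈-5.0984) theta=-496361/1412880 (≈-0.3513)
After 9 (propagate distance d=14 (to screen)): x=-4043561/403680 (≈-10.0167) theta=-496361/1412880 (≈-0.3513)
|theta_initial|=0.5000 |theta_final|=496361/1412880 (≈0.3513) -> not increased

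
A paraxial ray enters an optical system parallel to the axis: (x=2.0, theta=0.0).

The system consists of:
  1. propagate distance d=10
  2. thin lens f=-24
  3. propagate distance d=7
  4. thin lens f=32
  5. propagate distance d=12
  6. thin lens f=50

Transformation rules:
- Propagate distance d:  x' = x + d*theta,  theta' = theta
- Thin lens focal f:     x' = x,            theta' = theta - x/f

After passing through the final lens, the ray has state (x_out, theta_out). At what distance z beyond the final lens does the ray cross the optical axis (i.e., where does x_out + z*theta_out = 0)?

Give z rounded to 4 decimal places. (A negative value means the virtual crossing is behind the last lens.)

Answer: 52.6205

Derivation:
Initial: x=2.0000 theta=0.0000
After 1 (propagate distance d=10): x=2.0000 theta=0.0000
After 2 (thin lens f=-24): x=2.0000 theta=1/12 (≈0.0833)
After 3 (propagate distance d=7): x=31/12 (≈2.5833) theta=1/12 (≈0.0833)
After 4 (thin lens f=32): x=31/12 (≈2.5833) theta=1/384 (≈0.0026)
After 5 (propagate distance d=12): x=251/96 (≈2.6146) theta=1/384 (≈0.0026)
After 6 (thin lens f=50): x=251/96 (≈2.6146) theta=-159/3200 (≈-0.0497)
z_focus = -x_out/theta_out = -(251/96)/(-159/3200) = 25100/477 ≈ 52.6205
Rounded to 4 decimal places: z = 52.6205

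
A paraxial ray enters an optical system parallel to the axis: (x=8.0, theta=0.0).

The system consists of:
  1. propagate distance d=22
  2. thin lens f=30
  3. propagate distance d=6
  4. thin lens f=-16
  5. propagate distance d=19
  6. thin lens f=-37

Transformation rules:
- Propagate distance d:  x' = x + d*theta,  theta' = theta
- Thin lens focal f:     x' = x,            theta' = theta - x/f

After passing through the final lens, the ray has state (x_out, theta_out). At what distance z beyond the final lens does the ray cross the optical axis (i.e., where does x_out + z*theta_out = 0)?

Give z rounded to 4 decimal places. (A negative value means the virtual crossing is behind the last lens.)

Answer: -23.8365

Derivation:
Initial: x=8.0000 theta=0.0000
After 1 (propagate distance d=22): x=8.0000 theta=0.0000
After 2 (thin lens f=30): x=8.0000 theta=-4/15 (≈-0.2667)
After 3 (propagate distance d=6): x=6.4000 theta=-4/15 (≈-0.2667)
After 4 (thin lens f=-16): x=6.4000 theta=2/15 (≈0.1333)
After 5 (propagate distance d=19): x=134/15 (≈8.9333) theta=2/15 (≈0.1333)
After 6 (thin lens f=-37): x=134/15 (≈8.9333) theta=208/555 (≈0.3748)
z_focus = -x_out/theta_out = -(134/15)/(208/555) = -2479/104 ≈ -23.8365
Rounded to 4 decimal places: z = -23.8365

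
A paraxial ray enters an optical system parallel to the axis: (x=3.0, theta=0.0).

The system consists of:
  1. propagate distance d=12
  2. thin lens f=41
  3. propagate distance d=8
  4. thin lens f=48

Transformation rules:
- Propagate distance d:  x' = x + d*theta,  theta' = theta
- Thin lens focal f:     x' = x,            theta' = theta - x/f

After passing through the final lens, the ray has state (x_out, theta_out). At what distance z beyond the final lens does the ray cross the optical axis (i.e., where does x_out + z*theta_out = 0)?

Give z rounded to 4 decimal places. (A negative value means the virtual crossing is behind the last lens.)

Initial: x=3.0000 theta=0.0000
After 1 (propagate distance d=12): x=3.0000 theta=0.0000
After 2 (thin lens f=41): x=3.0000 theta=-3/41 (≈-0.0732)
After 3 (propagate distance d=8): x=99/41 (≈2.4146) theta=-3/41 (≈-0.0732)
After 4 (thin lens f=48): x=99/41 (≈2.4146) theta=-81/656 (≈-0.1235)
z_focus = -x_out/theta_out = -(99/41)/(-81/656) = 176/9 ≈ 19.5556
Rounded to 4 decimal places: z = 19.5556

Answer: 19.5556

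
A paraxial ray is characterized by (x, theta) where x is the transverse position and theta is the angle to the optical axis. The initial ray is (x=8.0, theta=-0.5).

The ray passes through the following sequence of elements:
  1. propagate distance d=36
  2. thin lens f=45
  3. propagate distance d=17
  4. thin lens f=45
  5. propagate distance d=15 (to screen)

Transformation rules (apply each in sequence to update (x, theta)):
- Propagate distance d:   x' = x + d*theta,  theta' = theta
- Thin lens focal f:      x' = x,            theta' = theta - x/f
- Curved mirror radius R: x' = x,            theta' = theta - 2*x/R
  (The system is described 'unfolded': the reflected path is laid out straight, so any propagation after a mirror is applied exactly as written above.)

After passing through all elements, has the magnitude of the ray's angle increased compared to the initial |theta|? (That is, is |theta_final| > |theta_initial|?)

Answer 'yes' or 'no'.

Answer: no

Derivation:
Initial: x=8.0000 theta=-0.5000
After 1 (propagate distance d=36): x=-10.0000 theta=-0.5000
After 2 (thin lens f=45): x=-10.0000 theta=-5/18 (≈-0.2778)
After 3 (propagate distance d=17): x=-265/18 (≈-14.7222) theta=-5/18 (≈-0.2778)
After 4 (thin lens f=45): x=-265/18 (≈-14.7222) theta=4/81 (≈0.0494)
After 5 (propagate distance d=15 (to screen)): x=-755/54 (≈-13.9815) theta=4/81 (≈0.0494)
|theta_initial|=0.5000 |theta_final|=4/81 (≈0.0494) -> not increased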